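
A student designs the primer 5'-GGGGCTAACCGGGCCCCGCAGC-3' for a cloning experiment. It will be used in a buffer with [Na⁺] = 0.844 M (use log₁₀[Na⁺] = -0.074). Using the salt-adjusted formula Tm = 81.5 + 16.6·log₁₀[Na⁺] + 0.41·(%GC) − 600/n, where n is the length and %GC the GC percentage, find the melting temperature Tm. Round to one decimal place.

Length n = 22. Scanning the sequence gives C=9, A=3, T=1, G=9.
G+C = 18, so %GC = 18/22 × 100 = 81.818%
Salt term: 16.6 × (-0.074) = -1.228
GC term: 0.41 × 81.818 = 33.545; length term: −600/22 = −27.273
Tm = 81.5 + (-1.228) + 33.545 − 27.273 = 86.544 → 86.5°C

86.5°C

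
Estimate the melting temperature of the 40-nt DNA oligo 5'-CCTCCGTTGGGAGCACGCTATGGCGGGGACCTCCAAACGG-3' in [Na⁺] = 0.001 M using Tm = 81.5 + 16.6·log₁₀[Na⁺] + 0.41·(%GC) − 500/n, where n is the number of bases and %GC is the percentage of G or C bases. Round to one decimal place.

Length n = 40. Base counts: T=6, G=14, C=13, A=7
G+C = 27, so %GC = 27/40 × 100 = 67.5%
Salt term: 16.6 × (-3) = -49.8
GC term: 0.41 × 67.5 = 27.675; length term: −500/40 = −12.5
Tm = 81.5 + (-49.8) + 27.675 − 12.5 = 46.875 → 46.9°C

46.9°C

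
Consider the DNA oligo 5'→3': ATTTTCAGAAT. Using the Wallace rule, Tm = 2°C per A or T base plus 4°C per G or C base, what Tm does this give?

C=1, T=5, A=4, G=1
So N_AT = 9 and N_GC = 2.
Tm = 4·2 + 2·9 = 8 + 18 = 26°C

26°C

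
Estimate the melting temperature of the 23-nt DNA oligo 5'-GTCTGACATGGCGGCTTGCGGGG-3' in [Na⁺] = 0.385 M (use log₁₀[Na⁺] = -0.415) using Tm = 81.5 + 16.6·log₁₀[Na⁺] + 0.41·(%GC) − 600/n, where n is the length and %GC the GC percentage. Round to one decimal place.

Length n = 23. G=11, C=5, A=2, T=5
G+C = 16, so %GC = 16/23 × 100 = 69.565%
Salt term: 16.6 × (-0.415) = -6.889
GC term: 0.41 × 69.565 = 28.522; length term: −600/23 = −26.087
Tm = 81.5 + (-6.889) + 28.522 − 26.087 = 77.046 → 77.0°C

77.0°C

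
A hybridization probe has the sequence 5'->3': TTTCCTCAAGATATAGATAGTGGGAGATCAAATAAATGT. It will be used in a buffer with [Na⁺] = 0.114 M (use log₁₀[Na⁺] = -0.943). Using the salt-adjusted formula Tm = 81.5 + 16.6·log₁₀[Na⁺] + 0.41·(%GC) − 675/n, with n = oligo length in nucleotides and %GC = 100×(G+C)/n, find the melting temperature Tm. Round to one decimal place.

Length n = 39. Scanning the sequence gives A=15, T=12, C=4, G=8.
G+C = 12, so %GC = 12/39 × 100 = 30.769%
Salt term: 16.6 × (-0.943) = -15.654
GC term: 0.41 × 30.769 = 12.615; length term: −675/39 = −17.308
Tm = 81.5 + (-15.654) + 12.615 − 17.308 = 61.153 → 61.2°C

61.2°C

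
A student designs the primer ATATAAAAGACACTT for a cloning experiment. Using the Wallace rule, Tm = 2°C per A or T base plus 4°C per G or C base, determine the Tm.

Counting bases: C=2, A=8, G=1, T=4
So N_AT = 12 and N_GC = 3.
Tm = 4·3 + 2·12 = 12 + 24 = 36°C

36°C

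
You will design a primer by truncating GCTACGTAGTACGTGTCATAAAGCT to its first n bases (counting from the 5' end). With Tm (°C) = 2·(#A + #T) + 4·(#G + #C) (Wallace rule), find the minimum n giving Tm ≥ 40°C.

First 12 bases: GCTACGTAGTAC → Tm = 36°C (< 40°C)
First 13 bases: GCTACGTAGTACG → Tm = 40°C (≥ 40°C)
Each additional base adds 2°C (A/T) or 4°C (G/C), so Tm is non-decreasing in n; n = 13 is the first length to reach 40°C.

n = 13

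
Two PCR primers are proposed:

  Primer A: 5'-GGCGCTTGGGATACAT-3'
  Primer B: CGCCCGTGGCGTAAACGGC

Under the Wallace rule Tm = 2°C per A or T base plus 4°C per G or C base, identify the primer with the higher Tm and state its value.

Primer A: A+T=7, G+C=9 → Tm = 2(7)+4(9) = 50°C
Primer B: A+T=5, G+C=14 → Tm = 2(5)+4(14) = 66°C
50°C vs 66°C → primer B is higher.

Primer B, 66°C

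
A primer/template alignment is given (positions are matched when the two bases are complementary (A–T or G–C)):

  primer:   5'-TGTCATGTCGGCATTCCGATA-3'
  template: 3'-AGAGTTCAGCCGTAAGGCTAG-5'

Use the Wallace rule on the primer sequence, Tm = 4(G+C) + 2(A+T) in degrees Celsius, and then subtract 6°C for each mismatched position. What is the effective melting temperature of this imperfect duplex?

44°C

Primer base counts: A=4, T=7, G=5, C=5 → A+T=11, G+C=10
Perfect-match Tm = 2(11) + 4(10) = 22 + 40 = 62°C
Mismatches (positions where the bases are not complementary): 3 (at positions 2, 6, 21)
Effective Tm = 62 − 3×6 = 62 − 18 = 44°C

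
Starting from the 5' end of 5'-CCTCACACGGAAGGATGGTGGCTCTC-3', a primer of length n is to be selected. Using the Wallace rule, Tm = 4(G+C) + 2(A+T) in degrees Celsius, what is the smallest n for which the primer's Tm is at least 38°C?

n = 12

First 11 bases: CCTCACACGGA → Tm = 36°C (< 38°C)
First 12 bases: CCTCACACGGAA → Tm = 38°C (≥ 38°C)
Each additional base adds 2°C (A/T) or 4°C (G/C), so Tm is non-decreasing in n; n = 12 is the first length to reach 38°C.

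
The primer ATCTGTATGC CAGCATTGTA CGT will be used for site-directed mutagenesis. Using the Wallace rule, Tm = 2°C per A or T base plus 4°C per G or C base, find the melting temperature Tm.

Base counts: A=5, C=5, T=8, G=5
A+T = 13, G+C = 10
Tm = 2×13 + 4×10 = 66°C

66°C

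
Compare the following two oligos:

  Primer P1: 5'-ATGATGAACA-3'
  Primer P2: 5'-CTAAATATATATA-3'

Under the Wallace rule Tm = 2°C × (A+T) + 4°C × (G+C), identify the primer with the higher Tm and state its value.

Primer P1: A+T=7, G+C=3 → Tm = 2(7)+4(3) = 26°C
Primer P2: A+T=12, G+C=1 → Tm = 2(12)+4(1) = 28°C
26°C vs 28°C → primer P2 is higher.

Primer P2, 28°C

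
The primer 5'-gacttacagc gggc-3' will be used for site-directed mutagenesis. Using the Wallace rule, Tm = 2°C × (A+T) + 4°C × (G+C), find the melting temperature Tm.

46°C

Counting bases: G=5, C=4, A=3, T=2
AT pairs contribute 5, GC pairs contribute 9.
Tm = 2(5) + 4(9) = 10 + 36 = 46°C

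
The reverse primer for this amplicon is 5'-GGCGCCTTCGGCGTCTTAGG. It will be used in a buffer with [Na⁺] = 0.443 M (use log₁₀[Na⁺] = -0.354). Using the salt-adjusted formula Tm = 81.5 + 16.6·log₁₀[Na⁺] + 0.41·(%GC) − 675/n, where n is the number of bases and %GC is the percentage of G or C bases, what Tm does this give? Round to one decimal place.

70.6°C

Length n = 20. Counting bases: C=6, A=1, T=5, G=8
G+C = 14, so %GC = 14/20 × 100 = 70%
Salt term: 16.6 × (-0.354) = -5.876
GC term: 0.41 × 70 = 28.7; length term: −675/20 = −33.75
Tm = 81.5 + (-5.876) + 28.7 − 33.75 = 70.574 → 70.6°C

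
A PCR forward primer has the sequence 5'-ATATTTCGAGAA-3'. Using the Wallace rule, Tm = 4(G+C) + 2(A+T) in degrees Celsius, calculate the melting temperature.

30°C

Counting bases: A=5, G=2, C=1, T=4
AT pairs contribute 9, GC pairs contribute 3.
Tm = 4·3 + 2·9 = 12 + 18 = 30°C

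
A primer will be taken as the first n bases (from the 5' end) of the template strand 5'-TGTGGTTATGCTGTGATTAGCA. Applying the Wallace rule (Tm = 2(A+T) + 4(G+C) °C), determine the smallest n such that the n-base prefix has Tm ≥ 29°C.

n = 11

First 10 bases: TGTGGTTATG → Tm = 28°C (< 29°C)
First 11 bases: TGTGGTTATGC → Tm = 32°C (≥ 29°C)
Each additional base adds 2°C (A/T) or 4°C (G/C), so Tm is non-decreasing in n; n = 11 is the first length to reach 29°C.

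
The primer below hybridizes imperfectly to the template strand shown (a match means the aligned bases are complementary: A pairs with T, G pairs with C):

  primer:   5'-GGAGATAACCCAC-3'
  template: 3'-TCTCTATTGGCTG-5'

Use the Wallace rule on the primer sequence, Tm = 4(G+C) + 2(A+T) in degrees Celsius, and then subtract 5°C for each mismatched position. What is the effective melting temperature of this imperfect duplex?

Primer base counts: A=5, T=1, G=3, C=4 → A+T=6, G+C=7
Perfect-match Tm = 2(6) + 4(7) = 12 + 28 = 40°C
Mismatches (positions where the bases are not complementary): 2 (at positions 1, 11)
Effective Tm = 40 − 2×5 = 40 − 10 = 30°C

30°C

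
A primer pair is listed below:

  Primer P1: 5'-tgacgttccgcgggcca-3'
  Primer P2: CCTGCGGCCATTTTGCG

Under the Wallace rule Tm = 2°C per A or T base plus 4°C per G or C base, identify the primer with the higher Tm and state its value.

Primer P1: A+T=5, G+C=12 → Tm = 2(5)+4(12) = 58°C
Primer P2: A+T=6, G+C=11 → Tm = 2(6)+4(11) = 56°C
58°C vs 56°C → primer P1 is higher.

Primer P1, 58°C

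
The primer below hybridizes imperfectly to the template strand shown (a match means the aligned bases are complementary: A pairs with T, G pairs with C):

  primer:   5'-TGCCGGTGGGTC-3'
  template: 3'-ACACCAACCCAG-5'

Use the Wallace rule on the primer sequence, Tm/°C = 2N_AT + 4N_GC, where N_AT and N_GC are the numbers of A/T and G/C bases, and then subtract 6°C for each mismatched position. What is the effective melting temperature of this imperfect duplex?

24°C

Primer base counts: A=0, T=3, G=6, C=3 → A+T=3, G+C=9
Perfect-match Tm = 2(3) + 4(9) = 6 + 36 = 42°C
Mismatches (positions where the bases are not complementary): 3 (at positions 3, 4, 6)
Effective Tm = 42 − 3×6 = 42 − 18 = 24°C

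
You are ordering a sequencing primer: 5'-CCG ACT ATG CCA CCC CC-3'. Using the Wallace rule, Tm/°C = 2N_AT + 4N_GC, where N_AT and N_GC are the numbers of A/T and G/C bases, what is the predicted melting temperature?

58°C

Base counts: T=2, A=3, C=10, G=2
AT pairs contribute 5, GC pairs contribute 12.
Tm = 2×5 + 4×12 = 58°C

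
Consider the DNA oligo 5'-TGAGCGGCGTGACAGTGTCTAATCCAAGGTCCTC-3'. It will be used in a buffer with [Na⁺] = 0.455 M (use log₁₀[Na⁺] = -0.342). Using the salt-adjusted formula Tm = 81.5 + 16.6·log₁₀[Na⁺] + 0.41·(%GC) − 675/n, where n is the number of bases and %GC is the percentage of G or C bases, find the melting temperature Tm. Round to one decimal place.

78.9°C

Length n = 34. Scanning the sequence gives T=8, A=7, G=10, C=9.
G+C = 19, so %GC = 19/34 × 100 = 55.882%
Salt term: 16.6 × (-0.342) = -5.677
GC term: 0.41 × 55.882 = 22.912; length term: −675/34 = −19.853
Tm = 81.5 + (-5.677) + 22.912 − 19.853 = 78.882 → 78.9°C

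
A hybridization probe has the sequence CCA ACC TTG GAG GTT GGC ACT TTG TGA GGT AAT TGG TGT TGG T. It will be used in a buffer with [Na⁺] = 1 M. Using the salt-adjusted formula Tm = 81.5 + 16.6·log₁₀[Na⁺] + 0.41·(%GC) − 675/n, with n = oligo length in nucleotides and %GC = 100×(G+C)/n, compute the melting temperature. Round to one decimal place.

Length n = 43. Scanning the sequence gives C=6, T=15, A=7, G=15.
G+C = 21, so %GC = 21/43 × 100 = 48.837%
Salt term: 16.6 × (0) = 0
GC term: 0.41 × 48.837 = 20.023; length term: −675/43 = −15.698
Tm = 81.5 + (0) + 20.023 − 15.698 = 85.825 → 85.8°C

85.8°C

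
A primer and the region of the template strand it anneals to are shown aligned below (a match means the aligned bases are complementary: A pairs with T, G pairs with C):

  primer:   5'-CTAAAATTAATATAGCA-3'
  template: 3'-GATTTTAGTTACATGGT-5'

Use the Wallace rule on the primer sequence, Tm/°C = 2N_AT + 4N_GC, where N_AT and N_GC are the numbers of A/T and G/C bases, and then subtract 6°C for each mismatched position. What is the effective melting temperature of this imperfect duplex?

22°C

Primer base counts: A=9, T=5, G=1, C=2 → A+T=14, G+C=3
Perfect-match Tm = 2(14) + 4(3) = 28 + 12 = 40°C
Mismatches (positions where the bases are not complementary): 3 (at positions 8, 12, 15)
Effective Tm = 40 − 3×6 = 40 − 18 = 22°C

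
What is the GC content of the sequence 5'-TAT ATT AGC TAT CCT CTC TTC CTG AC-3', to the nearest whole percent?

Counting bases: C=8, T=11, G=2, A=5
G+C = 2 + 8 = 10 out of 26 bases
%GC = 10/26 × 100 = 38.46% ≈ 38%

38%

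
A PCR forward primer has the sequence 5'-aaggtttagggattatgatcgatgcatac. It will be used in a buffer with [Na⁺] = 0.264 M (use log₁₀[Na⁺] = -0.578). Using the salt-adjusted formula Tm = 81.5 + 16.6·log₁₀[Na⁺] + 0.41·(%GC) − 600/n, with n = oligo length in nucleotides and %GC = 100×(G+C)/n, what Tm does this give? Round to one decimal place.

66.8°C

Length n = 29. Scanning the sequence gives A=9, G=8, T=9, C=3.
G+C = 11, so %GC = 11/29 × 100 = 37.931%
Salt term: 16.6 × (-0.578) = -9.595
GC term: 0.41 × 37.931 = 15.552; length term: −600/29 = −20.69
Tm = 81.5 + (-9.595) + 15.552 − 20.69 = 66.767 → 66.8°C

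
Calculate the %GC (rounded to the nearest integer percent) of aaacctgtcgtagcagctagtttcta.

42%

Base counts: C=6, A=7, T=8, G=5
G+C = 5 + 6 = 11 out of 26 bases
%GC = 11/26 × 100 = 42.31% ≈ 42%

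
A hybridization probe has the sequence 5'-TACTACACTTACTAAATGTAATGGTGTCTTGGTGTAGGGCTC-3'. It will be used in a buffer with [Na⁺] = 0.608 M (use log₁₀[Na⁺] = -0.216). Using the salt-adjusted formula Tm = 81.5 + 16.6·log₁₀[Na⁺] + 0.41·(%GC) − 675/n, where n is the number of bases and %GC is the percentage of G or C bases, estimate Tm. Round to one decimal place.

78.4°C

Length n = 42. Base counts: G=10, C=7, T=15, A=10
G+C = 17, so %GC = 17/42 × 100 = 40.476%
Salt term: 16.6 × (-0.216) = -3.586
GC term: 0.41 × 40.476 = 16.595; length term: −675/42 = −16.071
Tm = 81.5 + (-3.586) + 16.595 − 16.071 = 78.438 → 78.4°C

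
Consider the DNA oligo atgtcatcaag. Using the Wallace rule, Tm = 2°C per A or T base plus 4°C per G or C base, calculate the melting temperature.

Base counts: T=3, C=2, A=4, G=2
So N_AT = 7 and N_GC = 4.
Tm = 2×7 + 4×4 = 30°C

30°C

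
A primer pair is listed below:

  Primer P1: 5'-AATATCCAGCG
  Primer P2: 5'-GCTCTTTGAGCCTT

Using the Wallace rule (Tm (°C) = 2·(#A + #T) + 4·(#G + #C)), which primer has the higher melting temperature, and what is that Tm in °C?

Primer P2, 42°C

Primer P1: A+T=6, G+C=5 → Tm = 2(6)+4(5) = 32°C
Primer P2: A+T=7, G+C=7 → Tm = 2(7)+4(7) = 42°C
32°C vs 42°C → primer P2 is higher.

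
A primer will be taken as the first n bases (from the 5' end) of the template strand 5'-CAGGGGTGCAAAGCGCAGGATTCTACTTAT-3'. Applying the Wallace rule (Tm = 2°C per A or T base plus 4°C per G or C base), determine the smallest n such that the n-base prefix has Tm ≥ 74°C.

n = 23

First 22 bases: CAGGGGTGCAAAGCGCAGGATT → Tm = 70°C (< 74°C)
First 23 bases: CAGGGGTGCAAAGCGCAGGATTC → Tm = 74°C (≥ 74°C)
Since every base adds ≥2°C, Tm only increases with n, so the threshold is first crossed at n = 23.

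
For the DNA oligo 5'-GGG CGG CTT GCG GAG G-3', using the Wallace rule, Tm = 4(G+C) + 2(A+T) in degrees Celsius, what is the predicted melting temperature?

Base counts: C=3, G=10, T=2, A=1
AT pairs contribute 3, GC pairs contribute 13.
Tm = 2×3 + 4×13 = 58°C

58°C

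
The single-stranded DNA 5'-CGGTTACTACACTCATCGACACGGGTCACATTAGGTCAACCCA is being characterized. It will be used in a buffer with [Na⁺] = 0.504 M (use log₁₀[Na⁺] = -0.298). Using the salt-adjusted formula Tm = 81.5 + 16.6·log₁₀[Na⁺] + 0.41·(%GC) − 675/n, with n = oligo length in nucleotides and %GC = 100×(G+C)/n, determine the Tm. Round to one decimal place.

Length n = 43. Counting bases: A=12, C=14, T=9, G=8
G+C = 22, so %GC = 22/43 × 100 = 51.163%
Salt term: 16.6 × (-0.298) = -4.947
GC term: 0.41 × 51.163 = 20.977; length term: −675/43 = −15.698
Tm = 81.5 + (-4.947) + 20.977 − 15.698 = 81.832 → 81.8°C

81.8°C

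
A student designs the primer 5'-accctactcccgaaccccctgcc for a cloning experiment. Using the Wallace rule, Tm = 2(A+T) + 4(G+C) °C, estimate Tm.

C=14, A=4, G=2, T=3
A+T = 7, G+C = 16
Tm = 4·16 + 2·7 = 64 + 14 = 78°C

78°C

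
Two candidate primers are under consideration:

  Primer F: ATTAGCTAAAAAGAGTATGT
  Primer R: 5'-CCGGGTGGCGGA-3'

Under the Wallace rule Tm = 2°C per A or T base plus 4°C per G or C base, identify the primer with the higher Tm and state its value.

Primer F, 50°C

Primer F: A+T=15, G+C=5 → Tm = 2(15)+4(5) = 50°C
Primer R: A+T=2, G+C=10 → Tm = 2(2)+4(10) = 44°C
50°C vs 44°C → primer F is higher.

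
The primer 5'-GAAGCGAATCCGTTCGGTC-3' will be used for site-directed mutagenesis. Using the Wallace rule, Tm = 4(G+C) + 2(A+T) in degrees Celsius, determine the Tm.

Counting bases: A=4, C=5, T=4, G=6
AT pairs contribute 8, GC pairs contribute 11.
Tm = 2×8 + 4×11 = 60°C

60°C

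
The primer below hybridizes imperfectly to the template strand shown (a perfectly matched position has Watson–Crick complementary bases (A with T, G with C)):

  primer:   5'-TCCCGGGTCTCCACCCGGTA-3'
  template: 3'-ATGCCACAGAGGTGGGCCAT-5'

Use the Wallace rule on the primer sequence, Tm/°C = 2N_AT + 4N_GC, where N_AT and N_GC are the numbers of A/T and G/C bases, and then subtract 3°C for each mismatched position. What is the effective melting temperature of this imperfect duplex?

59°C

Primer base counts: A=2, T=4, G=5, C=9 → A+T=6, G+C=14
Perfect-match Tm = 2(6) + 4(14) = 12 + 56 = 68°C
Mismatches (positions where the bases are not complementary): 3 (at positions 2, 4, 6)
Effective Tm = 68 − 3×3 = 68 − 9 = 59°C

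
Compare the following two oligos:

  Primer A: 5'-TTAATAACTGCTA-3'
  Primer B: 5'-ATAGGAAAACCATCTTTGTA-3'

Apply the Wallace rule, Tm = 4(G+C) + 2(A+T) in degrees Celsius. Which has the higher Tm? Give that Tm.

Primer A: A+T=10, G+C=3 → Tm = 2(10)+4(3) = 32°C
Primer B: A+T=14, G+C=6 → Tm = 2(14)+4(6) = 52°C
32°C vs 52°C → primer B is higher.

Primer B, 52°C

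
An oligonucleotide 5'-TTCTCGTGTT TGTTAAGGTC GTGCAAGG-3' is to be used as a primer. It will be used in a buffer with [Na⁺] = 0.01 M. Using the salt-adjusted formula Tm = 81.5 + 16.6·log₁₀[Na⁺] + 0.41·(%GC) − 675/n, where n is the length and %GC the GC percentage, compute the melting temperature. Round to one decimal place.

Length n = 28. Base counts: T=11, A=4, C=4, G=9
G+C = 13, so %GC = 13/28 × 100 = 46.429%
Salt term: 16.6 × (-2) = -33.2
GC term: 0.41 × 46.429 = 19.036; length term: −675/28 = −24.107
Tm = 81.5 + (-33.2) + 19.036 − 24.107 = 43.229 → 43.2°C

43.2°C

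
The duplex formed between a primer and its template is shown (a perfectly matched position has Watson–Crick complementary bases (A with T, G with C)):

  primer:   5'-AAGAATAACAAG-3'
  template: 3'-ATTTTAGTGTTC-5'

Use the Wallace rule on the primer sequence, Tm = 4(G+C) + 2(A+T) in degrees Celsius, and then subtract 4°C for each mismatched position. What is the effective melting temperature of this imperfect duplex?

18°C

Primer base counts: A=8, T=1, G=2, C=1 → A+T=9, G+C=3
Perfect-match Tm = 2(9) + 4(3) = 18 + 12 = 30°C
Mismatches (positions where the bases are not complementary): 3 (at positions 1, 3, 7)
Effective Tm = 30 − 3×4 = 30 − 12 = 18°C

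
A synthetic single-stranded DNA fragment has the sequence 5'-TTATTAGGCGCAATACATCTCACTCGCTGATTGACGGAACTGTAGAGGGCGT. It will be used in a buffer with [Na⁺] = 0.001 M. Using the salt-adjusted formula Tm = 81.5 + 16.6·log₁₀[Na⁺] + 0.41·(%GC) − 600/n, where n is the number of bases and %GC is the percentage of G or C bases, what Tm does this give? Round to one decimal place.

Length n = 52. Counting bases: A=13, T=14, G=14, C=11
G+C = 25, so %GC = 25/52 × 100 = 48.077%
Salt term: 16.6 × (-3) = -49.8
GC term: 0.41 × 48.077 = 19.712; length term: −600/52 = −11.538
Tm = 81.5 + (-49.8) + 19.712 − 11.538 = 39.874 → 39.9°C

39.9°C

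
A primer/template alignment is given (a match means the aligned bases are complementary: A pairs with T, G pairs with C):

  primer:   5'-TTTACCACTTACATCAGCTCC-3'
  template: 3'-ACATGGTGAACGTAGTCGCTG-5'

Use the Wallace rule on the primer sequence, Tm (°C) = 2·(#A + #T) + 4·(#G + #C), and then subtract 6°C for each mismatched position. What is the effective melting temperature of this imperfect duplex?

36°C

Primer base counts: A=5, T=7, G=1, C=8 → A+T=12, G+C=9
Perfect-match Tm = 2(12) + 4(9) = 24 + 36 = 60°C
Mismatches (positions where the bases are not complementary): 4 (at positions 2, 11, 19, 20)
Effective Tm = 60 − 4×6 = 60 − 24 = 36°C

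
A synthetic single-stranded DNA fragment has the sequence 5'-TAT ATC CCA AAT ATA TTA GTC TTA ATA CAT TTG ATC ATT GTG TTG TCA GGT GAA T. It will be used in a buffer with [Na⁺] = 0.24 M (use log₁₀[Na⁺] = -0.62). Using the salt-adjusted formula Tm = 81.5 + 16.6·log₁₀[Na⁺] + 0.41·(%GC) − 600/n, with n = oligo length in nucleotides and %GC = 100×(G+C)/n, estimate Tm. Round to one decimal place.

Length n = 55. Base counts: A=17, C=7, T=23, G=8
G+C = 15, so %GC = 15/55 × 100 = 27.273%
Salt term: 16.6 × (-0.62) = -10.292
GC term: 0.41 × 27.273 = 11.182; length term: −600/55 = −10.909
Tm = 81.5 + (-10.292) + 11.182 − 10.909 = 71.481 → 71.5°C

71.5°C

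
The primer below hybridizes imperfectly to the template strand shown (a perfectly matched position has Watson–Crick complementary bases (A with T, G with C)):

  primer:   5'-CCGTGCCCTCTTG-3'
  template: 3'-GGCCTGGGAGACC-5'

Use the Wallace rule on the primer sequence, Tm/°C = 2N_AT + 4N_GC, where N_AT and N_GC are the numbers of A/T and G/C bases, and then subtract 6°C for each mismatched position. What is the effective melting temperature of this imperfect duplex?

Primer base counts: A=0, T=4, G=3, C=6 → A+T=4, G+C=9
Perfect-match Tm = 2(4) + 4(9) = 8 + 36 = 44°C
Mismatches (positions where the bases are not complementary): 3 (at positions 4, 5, 12)
Effective Tm = 44 − 3×6 = 44 − 18 = 26°C

26°C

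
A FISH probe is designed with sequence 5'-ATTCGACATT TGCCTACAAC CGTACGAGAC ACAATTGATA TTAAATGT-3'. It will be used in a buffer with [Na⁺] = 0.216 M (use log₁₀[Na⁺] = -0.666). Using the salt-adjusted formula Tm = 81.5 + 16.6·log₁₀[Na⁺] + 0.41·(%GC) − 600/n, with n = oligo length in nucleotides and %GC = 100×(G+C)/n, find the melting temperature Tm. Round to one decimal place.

72.5°C

Length n = 48. Scanning the sequence gives T=14, A=17, G=7, C=10.
G+C = 17, so %GC = 17/48 × 100 = 35.417%
Salt term: 16.6 × (-0.666) = -11.056
GC term: 0.41 × 35.417 = 14.521; length term: −600/48 = −12.5
Tm = 81.5 + (-11.056) + 14.521 − 12.5 = 72.465 → 72.5°C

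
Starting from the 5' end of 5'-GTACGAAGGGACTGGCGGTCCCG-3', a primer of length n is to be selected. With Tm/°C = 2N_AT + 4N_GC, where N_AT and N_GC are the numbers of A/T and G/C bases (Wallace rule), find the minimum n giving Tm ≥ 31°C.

n = 10

First 9 bases: GTACGAAGG → Tm = 28°C (< 31°C)
First 10 bases: GTACGAAGGG → Tm = 32°C (≥ 31°C)
Since every base adds ≥2°C, Tm only increases with n, so the threshold is first crossed at n = 10.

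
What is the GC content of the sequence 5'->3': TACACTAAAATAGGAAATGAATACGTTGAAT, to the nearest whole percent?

Base counts: A=15, C=3, G=5, T=8
G+C = 5 + 3 = 8 out of 31 bases
%GC = 8/31 × 100 = 25.81% ≈ 26%

26%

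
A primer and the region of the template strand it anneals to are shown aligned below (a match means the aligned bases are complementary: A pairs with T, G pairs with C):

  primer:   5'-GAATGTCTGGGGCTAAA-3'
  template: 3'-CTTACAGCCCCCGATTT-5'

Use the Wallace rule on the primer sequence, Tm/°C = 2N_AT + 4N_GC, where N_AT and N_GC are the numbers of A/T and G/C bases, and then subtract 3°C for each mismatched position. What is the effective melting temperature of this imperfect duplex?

Primer base counts: A=5, T=4, G=6, C=2 → A+T=9, G+C=8
Perfect-match Tm = 2(9) + 4(8) = 18 + 32 = 50°C
Mismatches (positions where the bases are not complementary): 1 (at position 8)
Effective Tm = 50 − 1×3 = 50 − 3 = 47°C

47°C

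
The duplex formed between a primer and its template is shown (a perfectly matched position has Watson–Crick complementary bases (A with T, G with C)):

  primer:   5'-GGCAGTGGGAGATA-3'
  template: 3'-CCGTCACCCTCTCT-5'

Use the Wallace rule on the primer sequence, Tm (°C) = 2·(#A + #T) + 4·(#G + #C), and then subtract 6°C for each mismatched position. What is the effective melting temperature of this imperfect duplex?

38°C

Primer base counts: A=4, T=2, G=7, C=1 → A+T=6, G+C=8
Perfect-match Tm = 2(6) + 4(8) = 12 + 32 = 44°C
Mismatches (positions where the bases are not complementary): 1 (at position 13)
Effective Tm = 44 − 1×6 = 44 − 6 = 38°C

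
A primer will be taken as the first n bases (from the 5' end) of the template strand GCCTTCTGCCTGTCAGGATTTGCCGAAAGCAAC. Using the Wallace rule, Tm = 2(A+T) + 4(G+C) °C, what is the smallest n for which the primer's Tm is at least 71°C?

First 22 bases: GCCTTCTGCCTGTCAGGATTTG → Tm = 68°C (< 71°C)
First 23 bases: GCCTTCTGCCTGTCAGGATTTGC → Tm = 72°C (≥ 71°C)
Since every base adds ≥2°C, Tm only increases with n, so the threshold is first crossed at n = 23.

n = 23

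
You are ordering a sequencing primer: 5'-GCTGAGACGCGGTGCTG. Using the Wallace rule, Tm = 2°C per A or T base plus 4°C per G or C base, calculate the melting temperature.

58°C

Base counts: A=2, T=3, C=4, G=8
A+T = 5, G+C = 12
Tm = 4·12 + 2·5 = 48 + 10 = 58°C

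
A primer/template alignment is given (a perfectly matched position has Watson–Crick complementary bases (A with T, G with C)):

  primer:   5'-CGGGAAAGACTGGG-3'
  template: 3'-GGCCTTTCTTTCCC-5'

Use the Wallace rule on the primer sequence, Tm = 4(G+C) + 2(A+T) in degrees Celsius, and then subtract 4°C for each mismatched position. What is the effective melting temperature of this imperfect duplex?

Primer base counts: A=4, T=1, G=7, C=2 → A+T=5, G+C=9
Perfect-match Tm = 2(5) + 4(9) = 10 + 36 = 46°C
Mismatches (positions where the bases are not complementary): 3 (at positions 2, 10, 11)
Effective Tm = 46 − 3×4 = 46 − 12 = 34°C

34°C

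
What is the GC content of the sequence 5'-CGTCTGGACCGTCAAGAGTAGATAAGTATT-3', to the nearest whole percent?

G=8, C=5, A=9, T=8
G+C = 8 + 5 = 13 out of 30 bases
%GC = 13/30 × 100 = 43.33% ≈ 43%

43%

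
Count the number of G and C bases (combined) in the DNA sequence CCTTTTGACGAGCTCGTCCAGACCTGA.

15

Scanning the sequence gives C=9, G=6, A=5, T=7.
Total G or C: 6 + 9 = 15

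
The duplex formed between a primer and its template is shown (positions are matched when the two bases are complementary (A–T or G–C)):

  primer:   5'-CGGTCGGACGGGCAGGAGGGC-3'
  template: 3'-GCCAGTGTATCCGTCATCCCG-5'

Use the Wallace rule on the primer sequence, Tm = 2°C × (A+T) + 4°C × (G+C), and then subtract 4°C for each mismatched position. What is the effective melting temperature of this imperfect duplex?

Primer base counts: A=3, T=1, G=12, C=5 → A+T=4, G+C=17
Perfect-match Tm = 2(4) + 4(17) = 8 + 68 = 76°C
Mismatches (positions where the bases are not complementary): 5 (at positions 6, 7, 9, 10, 16)
Effective Tm = 76 − 5×4 = 76 − 20 = 56°C

56°C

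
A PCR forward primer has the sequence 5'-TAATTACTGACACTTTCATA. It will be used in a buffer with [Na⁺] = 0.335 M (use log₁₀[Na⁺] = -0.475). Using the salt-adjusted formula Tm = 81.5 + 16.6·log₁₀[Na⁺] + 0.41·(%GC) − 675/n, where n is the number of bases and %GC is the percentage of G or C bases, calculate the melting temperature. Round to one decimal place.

Length n = 20. Scanning the sequence gives G=1, C=4, T=8, A=7.
G+C = 5, so %GC = 5/20 × 100 = 25%
Salt term: 16.6 × (-0.475) = -7.885
GC term: 0.41 × 25 = 10.25; length term: −675/20 = −33.75
Tm = 81.5 + (-7.885) + 10.25 − 33.75 = 50.115 → 50.1°C

50.1°C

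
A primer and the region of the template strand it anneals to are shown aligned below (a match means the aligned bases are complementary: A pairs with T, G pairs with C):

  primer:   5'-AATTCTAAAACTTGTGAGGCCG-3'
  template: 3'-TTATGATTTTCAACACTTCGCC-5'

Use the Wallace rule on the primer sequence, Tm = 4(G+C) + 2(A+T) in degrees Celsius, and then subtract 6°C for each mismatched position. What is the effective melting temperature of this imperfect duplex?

38°C

Primer base counts: A=7, T=6, G=5, C=4 → A+T=13, G+C=9
Perfect-match Tm = 2(13) + 4(9) = 26 + 36 = 62°C
Mismatches (positions where the bases are not complementary): 4 (at positions 4, 11, 18, 21)
Effective Tm = 62 − 4×6 = 62 − 24 = 38°C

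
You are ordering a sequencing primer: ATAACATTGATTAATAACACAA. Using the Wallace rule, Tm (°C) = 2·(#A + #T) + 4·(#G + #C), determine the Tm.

52°C

Base counts: T=6, A=12, G=1, C=3
AT pairs contribute 18, GC pairs contribute 4.
Tm = 2(18) + 4(4) = 36 + 16 = 52°C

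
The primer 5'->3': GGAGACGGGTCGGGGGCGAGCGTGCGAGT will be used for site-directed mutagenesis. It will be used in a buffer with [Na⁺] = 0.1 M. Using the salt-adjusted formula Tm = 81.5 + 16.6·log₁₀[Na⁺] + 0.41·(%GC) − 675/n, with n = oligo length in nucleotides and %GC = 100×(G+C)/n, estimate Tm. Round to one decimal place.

Length n = 29. G=17, T=3, A=4, C=5
G+C = 22, so %GC = 22/29 × 100 = 75.862%
Salt term: 16.6 × (-1) = -16.6
GC term: 0.41 × 75.862 = 31.103; length term: −675/29 = −23.276
Tm = 81.5 + (-16.6) + 31.103 − 23.276 = 72.727 → 72.7°C

72.7°C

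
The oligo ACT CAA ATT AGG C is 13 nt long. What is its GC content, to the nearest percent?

38%

Counting bases: A=5, C=3, G=2, T=3
G+C = 2 + 3 = 5 out of 13 bases
%GC = 5/13 × 100 = 38.46% ≈ 38%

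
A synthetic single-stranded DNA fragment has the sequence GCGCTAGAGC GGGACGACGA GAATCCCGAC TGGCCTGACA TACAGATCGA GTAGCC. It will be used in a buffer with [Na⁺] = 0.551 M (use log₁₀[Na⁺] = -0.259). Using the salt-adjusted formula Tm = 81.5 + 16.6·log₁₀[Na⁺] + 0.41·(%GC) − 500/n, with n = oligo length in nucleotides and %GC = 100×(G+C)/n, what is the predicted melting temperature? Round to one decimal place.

Length n = 56. C=16, G=18, T=7, A=15
G+C = 34, so %GC = 34/56 × 100 = 60.714%
Salt term: 16.6 × (-0.259) = -4.299
GC term: 0.41 × 60.714 = 24.893; length term: −500/56 = −8.929
Tm = 81.5 + (-4.299) + 24.893 − 8.929 = 93.165 → 93.2°C

93.2°C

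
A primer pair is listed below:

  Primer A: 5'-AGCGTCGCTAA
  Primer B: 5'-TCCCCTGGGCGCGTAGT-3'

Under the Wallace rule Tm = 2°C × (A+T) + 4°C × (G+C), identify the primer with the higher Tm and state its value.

Primer A: A+T=5, G+C=6 → Tm = 2(5)+4(6) = 34°C
Primer B: A+T=5, G+C=12 → Tm = 2(5)+4(12) = 58°C
34°C vs 58°C → primer B is higher.

Primer B, 58°C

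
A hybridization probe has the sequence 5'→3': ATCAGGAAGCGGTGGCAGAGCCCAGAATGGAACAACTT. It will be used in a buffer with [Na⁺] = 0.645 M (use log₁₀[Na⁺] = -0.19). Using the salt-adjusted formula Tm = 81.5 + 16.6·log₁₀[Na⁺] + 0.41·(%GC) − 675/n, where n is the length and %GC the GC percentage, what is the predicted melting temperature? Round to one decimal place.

82.2°C

Length n = 38. T=5, A=13, G=12, C=8
G+C = 20, so %GC = 20/38 × 100 = 52.632%
Salt term: 16.6 × (-0.19) = -3.154
GC term: 0.41 × 52.632 = 21.579; length term: −675/38 = −17.763
Tm = 81.5 + (-3.154) + 21.579 − 17.763 = 82.162 → 82.2°C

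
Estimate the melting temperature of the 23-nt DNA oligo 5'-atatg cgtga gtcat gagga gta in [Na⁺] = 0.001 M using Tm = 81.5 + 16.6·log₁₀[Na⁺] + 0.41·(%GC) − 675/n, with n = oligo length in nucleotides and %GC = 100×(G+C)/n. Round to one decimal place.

20.2°C

Length n = 23. Base counts: T=6, C=2, G=8, A=7
G+C = 10, so %GC = 10/23 × 100 = 43.478%
Salt term: 16.6 × (-3) = -49.8
GC term: 0.41 × 43.478 = 17.826; length term: −675/23 = −29.348
Tm = 81.5 + (-49.8) + 17.826 − 29.348 = 20.178 → 20.2°C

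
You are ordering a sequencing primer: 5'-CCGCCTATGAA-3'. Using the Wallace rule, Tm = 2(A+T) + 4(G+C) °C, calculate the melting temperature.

T=2, G=2, A=3, C=4
A+T = 5, G+C = 6
Tm = 4·6 + 2·5 = 24 + 10 = 34°C

34°C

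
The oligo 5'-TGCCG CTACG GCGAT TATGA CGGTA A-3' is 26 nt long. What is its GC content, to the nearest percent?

54%

Base counts: A=6, C=6, G=8, T=6
G+C = 8 + 6 = 14 out of 26 bases
%GC = 14/26 × 100 = 53.85% ≈ 54%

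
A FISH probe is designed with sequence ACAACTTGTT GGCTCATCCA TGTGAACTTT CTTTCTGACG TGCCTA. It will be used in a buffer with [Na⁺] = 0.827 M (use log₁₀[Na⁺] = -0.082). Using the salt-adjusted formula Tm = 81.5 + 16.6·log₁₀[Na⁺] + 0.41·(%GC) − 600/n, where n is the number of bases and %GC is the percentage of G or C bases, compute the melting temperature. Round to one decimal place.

84.9°C

Length n = 46. Counting bases: C=12, T=17, A=9, G=8
G+C = 20, so %GC = 20/46 × 100 = 43.478%
Salt term: 16.6 × (-0.082) = -1.361
GC term: 0.41 × 43.478 = 17.826; length term: −600/46 = −13.043
Tm = 81.5 + (-1.361) + 17.826 − 13.043 = 84.922 → 84.9°C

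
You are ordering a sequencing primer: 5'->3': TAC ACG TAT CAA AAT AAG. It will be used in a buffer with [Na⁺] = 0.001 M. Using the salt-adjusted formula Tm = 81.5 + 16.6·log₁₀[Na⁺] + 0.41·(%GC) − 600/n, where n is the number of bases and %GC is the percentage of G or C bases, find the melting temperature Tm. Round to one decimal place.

Length n = 18. Counting bases: T=4, C=3, G=2, A=9
G+C = 5, so %GC = 5/18 × 100 = 27.778%
Salt term: 16.6 × (-3) = -49.8
GC term: 0.41 × 27.778 = 11.389; length term: −600/18 = −33.333
Tm = 81.5 + (-49.8) + 11.389 − 33.333 = 9.756 → 9.8°C

9.8°C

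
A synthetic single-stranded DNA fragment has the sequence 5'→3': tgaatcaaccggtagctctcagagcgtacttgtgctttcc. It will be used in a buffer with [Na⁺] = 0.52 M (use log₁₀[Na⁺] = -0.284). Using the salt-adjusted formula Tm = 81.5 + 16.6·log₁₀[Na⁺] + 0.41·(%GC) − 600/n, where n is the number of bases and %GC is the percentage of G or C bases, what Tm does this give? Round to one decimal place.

82.3°C

Length n = 40. Scanning the sequence gives C=11, T=12, A=8, G=9.
G+C = 20, so %GC = 20/40 × 100 = 50%
Salt term: 16.6 × (-0.284) = -4.714
GC term: 0.41 × 50 = 20.5; length term: −600/40 = −15
Tm = 81.5 + (-4.714) + 20.5 − 15 = 82.286 → 82.3°C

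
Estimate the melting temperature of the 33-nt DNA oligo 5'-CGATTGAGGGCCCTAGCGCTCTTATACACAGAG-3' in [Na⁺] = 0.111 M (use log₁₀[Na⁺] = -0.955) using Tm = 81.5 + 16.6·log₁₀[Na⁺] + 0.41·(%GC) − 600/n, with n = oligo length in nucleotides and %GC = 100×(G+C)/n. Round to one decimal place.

69.8°C

Length n = 33. T=7, A=8, G=9, C=9
G+C = 18, so %GC = 18/33 × 100 = 54.545%
Salt term: 16.6 × (-0.955) = -15.853
GC term: 0.41 × 54.545 = 22.363; length term: −600/33 = −18.182
Tm = 81.5 + (-15.853) + 22.363 − 18.182 = 69.828 → 69.8°C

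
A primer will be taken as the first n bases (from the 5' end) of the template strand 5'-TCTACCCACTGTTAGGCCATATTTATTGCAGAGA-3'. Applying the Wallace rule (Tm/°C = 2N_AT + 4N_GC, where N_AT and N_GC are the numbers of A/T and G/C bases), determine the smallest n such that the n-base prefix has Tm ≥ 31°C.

n = 11

First 10 bases: TCTACCCACT → Tm = 30°C (< 31°C)
First 11 bases: TCTACCCACTG → Tm = 34°C (≥ 31°C)
Each additional base adds 2°C (A/T) or 4°C (G/C), so Tm is non-decreasing in n; n = 11 is the first length to reach 31°C.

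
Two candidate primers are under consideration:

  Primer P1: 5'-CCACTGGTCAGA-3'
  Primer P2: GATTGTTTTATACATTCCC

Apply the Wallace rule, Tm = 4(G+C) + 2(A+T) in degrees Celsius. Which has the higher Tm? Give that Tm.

Primer P2, 50°C

Primer P1: A+T=5, G+C=7 → Tm = 2(5)+4(7) = 38°C
Primer P2: A+T=13, G+C=6 → Tm = 2(13)+4(6) = 50°C
38°C vs 50°C → primer P2 is higher.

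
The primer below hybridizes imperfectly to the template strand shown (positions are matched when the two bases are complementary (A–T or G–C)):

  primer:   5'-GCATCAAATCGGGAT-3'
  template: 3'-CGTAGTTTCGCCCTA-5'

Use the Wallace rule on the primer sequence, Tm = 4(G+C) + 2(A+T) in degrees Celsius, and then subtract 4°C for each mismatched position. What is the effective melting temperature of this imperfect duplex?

Primer base counts: A=5, T=3, G=4, C=3 → A+T=8, G+C=7
Perfect-match Tm = 2(8) + 4(7) = 16 + 28 = 44°C
Mismatches (positions where the bases are not complementary): 1 (at position 9)
Effective Tm = 44 − 1×4 = 44 − 4 = 40°C

40°C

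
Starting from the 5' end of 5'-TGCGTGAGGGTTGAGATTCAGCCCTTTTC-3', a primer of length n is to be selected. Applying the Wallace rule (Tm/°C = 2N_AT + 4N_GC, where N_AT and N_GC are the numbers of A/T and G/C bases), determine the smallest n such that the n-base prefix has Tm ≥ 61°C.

First 20 bases: TGCGTGAGGGTTGAGATTCA → Tm = 60°C (< 61°C)
First 21 bases: TGCGTGAGGGTTGAGATTCAG → Tm = 64°C (≥ 61°C)
Since every base adds ≥2°C, Tm only increases with n, so the threshold is first crossed at n = 21.

n = 21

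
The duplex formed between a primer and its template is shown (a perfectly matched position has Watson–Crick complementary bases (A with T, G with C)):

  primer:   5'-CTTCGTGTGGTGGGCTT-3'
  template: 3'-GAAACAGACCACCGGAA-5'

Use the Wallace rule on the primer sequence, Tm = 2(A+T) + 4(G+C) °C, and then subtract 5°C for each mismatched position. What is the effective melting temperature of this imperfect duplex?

39°C

Primer base counts: A=0, T=7, G=7, C=3 → A+T=7, G+C=10
Perfect-match Tm = 2(7) + 4(10) = 14 + 40 = 54°C
Mismatches (positions where the bases are not complementary): 3 (at positions 4, 7, 14)
Effective Tm = 54 − 3×5 = 54 − 15 = 39°C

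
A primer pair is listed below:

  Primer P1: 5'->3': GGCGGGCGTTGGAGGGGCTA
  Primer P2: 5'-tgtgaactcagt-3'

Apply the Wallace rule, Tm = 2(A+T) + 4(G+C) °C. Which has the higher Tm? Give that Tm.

Primer P1: A+T=5, G+C=15 → Tm = 2(5)+4(15) = 70°C
Primer P2: A+T=7, G+C=5 → Tm = 2(7)+4(5) = 34°C
70°C vs 34°C → primer P1 is higher.

Primer P1, 70°C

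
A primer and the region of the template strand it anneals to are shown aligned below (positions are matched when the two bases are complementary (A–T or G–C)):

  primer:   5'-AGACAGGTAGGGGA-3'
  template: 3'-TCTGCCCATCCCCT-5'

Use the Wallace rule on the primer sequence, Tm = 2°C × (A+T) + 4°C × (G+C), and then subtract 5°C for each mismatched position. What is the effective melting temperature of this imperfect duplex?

Primer base counts: A=5, T=1, G=7, C=1 → A+T=6, G+C=8
Perfect-match Tm = 2(6) + 4(8) = 12 + 32 = 44°C
Mismatches (positions where the bases are not complementary): 1 (at position 5)
Effective Tm = 44 − 1×5 = 44 − 5 = 39°C

39°C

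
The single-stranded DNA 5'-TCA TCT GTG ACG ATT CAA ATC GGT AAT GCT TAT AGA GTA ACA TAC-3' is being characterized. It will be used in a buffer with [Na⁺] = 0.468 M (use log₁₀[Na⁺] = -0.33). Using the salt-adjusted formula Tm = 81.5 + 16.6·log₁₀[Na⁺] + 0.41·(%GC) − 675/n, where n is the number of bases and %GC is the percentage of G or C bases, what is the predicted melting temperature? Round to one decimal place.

Length n = 45. C=8, A=15, G=8, T=14
G+C = 16, so %GC = 16/45 × 100 = 35.556%
Salt term: 16.6 × (-0.33) = -5.478
GC term: 0.41 × 35.556 = 14.578; length term: −675/45 = −15
Tm = 81.5 + (-5.478) + 14.578 − 15 = 75.6 → 75.6°C

75.6°C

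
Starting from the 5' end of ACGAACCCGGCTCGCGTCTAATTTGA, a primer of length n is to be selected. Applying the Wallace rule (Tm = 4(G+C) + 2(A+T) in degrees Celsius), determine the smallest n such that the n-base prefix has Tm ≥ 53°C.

First 15 bases: ACGAACCCGGCTCGC → Tm = 52°C (< 53°C)
First 16 bases: ACGAACCCGGCTCGCG → Tm = 56°C (≥ 53°C)
Since every base adds ≥2°C, Tm only increases with n, so the threshold is first crossed at n = 16.

n = 16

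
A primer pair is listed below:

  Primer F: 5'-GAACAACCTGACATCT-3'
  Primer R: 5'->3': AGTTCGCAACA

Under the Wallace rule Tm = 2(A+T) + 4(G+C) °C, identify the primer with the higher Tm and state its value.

Primer F, 46°C

Primer F: A+T=9, G+C=7 → Tm = 2(9)+4(7) = 46°C
Primer R: A+T=6, G+C=5 → Tm = 2(6)+4(5) = 32°C
46°C vs 32°C → primer F is higher.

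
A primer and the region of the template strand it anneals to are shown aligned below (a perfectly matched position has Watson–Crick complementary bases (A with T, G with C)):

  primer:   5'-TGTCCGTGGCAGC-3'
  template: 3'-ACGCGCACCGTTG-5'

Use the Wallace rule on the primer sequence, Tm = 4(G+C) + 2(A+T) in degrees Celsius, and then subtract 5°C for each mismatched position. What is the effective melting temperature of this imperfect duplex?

Primer base counts: A=1, T=3, G=5, C=4 → A+T=4, G+C=9
Perfect-match Tm = 2(4) + 4(9) = 8 + 36 = 44°C
Mismatches (positions where the bases are not complementary): 3 (at positions 3, 4, 12)
Effective Tm = 44 − 3×5 = 44 − 15 = 29°C

29°C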